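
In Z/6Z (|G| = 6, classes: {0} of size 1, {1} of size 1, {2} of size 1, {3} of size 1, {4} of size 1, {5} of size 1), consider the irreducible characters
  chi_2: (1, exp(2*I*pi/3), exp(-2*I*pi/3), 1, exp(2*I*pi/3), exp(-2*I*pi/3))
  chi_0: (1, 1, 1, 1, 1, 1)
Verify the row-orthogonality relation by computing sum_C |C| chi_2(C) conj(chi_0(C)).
Sum = 0; so <chi_2, chi_0> = 0 (distinct irreducibles are orthogonal).

Reasoning: Compute term by term over conjugacy classes (|C| * chi_2(C) * conj(chi_0(C))):
  1*(1)*conj(1) + 1*(exp(2*I*pi/3))*conj(1) + 1*(exp(-2*I*pi/3))*conj(1) + 1*(1)*conj(1) + 1*(exp(2*I*pi/3))*conj(1) + 1*(exp(-2*I*pi/3))*conj(1)
  = (1) + (exp(2*I*pi/3)) + (exp(-2*I*pi/3)) + (1) + (exp(2*I*pi/3)) + (exp(-2*I*pi/3))
  = 0.
(Exp terms are combined using exp(i*s)*conj(exp(i*t)) = exp(i*(s-t)), and sums of them are collapsed using the identity that for every m > 1 the m distinct m-th roots of unity sum to 0, e.g. 1 + exp(2*I*pi/3) + exp(-2*I*pi/3) = 0.)
Dividing by |G| = 6 gives 0/6 = 0, matching the row-orthogonality relation <chi_2, chi_0> = [chi_2 = chi_0].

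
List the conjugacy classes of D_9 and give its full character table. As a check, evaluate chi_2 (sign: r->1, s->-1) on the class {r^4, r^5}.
Conjugacy classes: {e} of size 1, {r^1, r^8} of size 2, {r^2, r^7} of size 2, {r^3, r^6} of size 2, {r^4, r^5} of size 2, {s, sr, ..., sr^8} of size 9.
Character table:
  irrep \ class              {e} (size 1)  {r^1, r^8} (size 2)  {r^2, r^7} (size 2)  {r^3, r^6} (size 2)  {r^4, r^5} (size 2)  {s, sr, ..., sr^8} (size 9)
  chi_1 (triv)               1             1                    1                    1                    1                    1                          
  chi_2 (sign: r->1, s->-1)  1             1                    1                    1                    1                    -1                         
  chi_3 (2d, j=1)            2             2*cos(2*pi/9)        2*cos(4*pi/9)        -1                   -2*cos(pi/9)         0                          
  chi_4 (2d, j=2)            2             2*cos(4*pi/9)        -2*cos(pi/9)         -1                   2*cos(2*pi/9)        0                          
  chi_5 (2d, j=3)            2             -1                   -1                   2                    -1                   0                          
  chi_6 (2d, j=4)            2             -2*cos(pi/9)         2*cos(2*pi/9)        -1                   2*cos(4*pi/9)        0                          

Spot check: chi_2 (sign: r->1, s->-1) on {r^4, r^5} = 1.

Derivation: D_9 has order 2*9 = 18 with 6 conjugacy classes, hence 6 irreducibles. Sum of squared dims 1 + 1 + 4 + 4 + 4 + 4 = 18 = |G|. Linear characters come from the abelianisation; the 2-dimensional irreps have character r^k -> 2*cos(2*pi*j*k/9), reflections -> 0.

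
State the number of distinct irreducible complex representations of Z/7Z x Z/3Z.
21

Reasoning: The number of irreducible complex representations of a finite group equals its number of conjugacy classes. Z/7Z x Z/3Z is abelian of order 21, so every element is its own conjugacy class: 21 classes, so Z/7Z x Z/3Z (order 21) has exactly 21 irreducible complex representations.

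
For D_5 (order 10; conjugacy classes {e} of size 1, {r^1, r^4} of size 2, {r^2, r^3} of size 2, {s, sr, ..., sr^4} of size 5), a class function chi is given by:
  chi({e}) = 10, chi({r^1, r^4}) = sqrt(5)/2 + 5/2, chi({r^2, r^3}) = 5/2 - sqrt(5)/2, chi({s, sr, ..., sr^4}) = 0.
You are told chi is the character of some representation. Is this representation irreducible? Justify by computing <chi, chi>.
Not irreducible (reducible): <chi, chi> = 13 > 1.

Argument: <chi, chi> = (1/|G|) sum_C |C| * |chi(C)|^2 = (1/10)[1*|10|^2 + 2*|sqrt(5)/2 + 5/2|^2 + 2*|5/2 - sqrt(5)/2|^2 + 5*|0|^2]
  = (1/10)[(100) + (5*sqrt(5) + 15) + (15 - 5*sqrt(5)) + (0)] = 130/10 = 13.
A character is irreducible iff <chi, chi> = 1, so this representation is reducible.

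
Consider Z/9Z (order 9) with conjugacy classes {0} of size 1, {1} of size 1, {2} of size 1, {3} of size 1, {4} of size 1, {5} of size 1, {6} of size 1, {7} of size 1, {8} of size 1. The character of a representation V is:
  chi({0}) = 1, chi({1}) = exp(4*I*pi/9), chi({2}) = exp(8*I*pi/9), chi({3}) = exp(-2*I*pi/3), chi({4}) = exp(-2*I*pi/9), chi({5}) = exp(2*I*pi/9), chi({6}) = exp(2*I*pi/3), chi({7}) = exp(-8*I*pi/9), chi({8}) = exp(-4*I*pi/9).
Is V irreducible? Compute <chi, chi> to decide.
Irreducible: <chi, chi> = 1.

Explanation: <chi, chi> = (1/|G|) sum_C |C| * |chi(C)|^2 = (1/9)[1*|1|^2 + 1*|exp(4*I*pi/9)|^2 + 1*|exp(8*I*pi/9)|^2 + 1*|exp(-2*I*pi/3)|^2 + 1*|exp(-2*I*pi/9)|^2 + 1*|exp(2*I*pi/9)|^2 + 1*|exp(2*I*pi/3)|^2 + 1*|exp(-8*I*pi/9)|^2 + 1*|exp(-4*I*pi/9)|^2]
  = (1/9)[(1) + (1) + (1) + (1) + (1) + (1) + (1) + (1) + (1)] = 9/9 = 1.
(Exp terms are combined using exp(i*s)*conj(exp(i*t)) = exp(i*(s-t)), and sums of them are collapsed using the identity that for every m > 1 the m distinct m-th roots of unity sum to 0, e.g. 1 + exp(2*I*pi/3) + exp(-2*I*pi/3) = 0.)
A character is irreducible iff <chi, chi> = 1, so this representation is irreducible.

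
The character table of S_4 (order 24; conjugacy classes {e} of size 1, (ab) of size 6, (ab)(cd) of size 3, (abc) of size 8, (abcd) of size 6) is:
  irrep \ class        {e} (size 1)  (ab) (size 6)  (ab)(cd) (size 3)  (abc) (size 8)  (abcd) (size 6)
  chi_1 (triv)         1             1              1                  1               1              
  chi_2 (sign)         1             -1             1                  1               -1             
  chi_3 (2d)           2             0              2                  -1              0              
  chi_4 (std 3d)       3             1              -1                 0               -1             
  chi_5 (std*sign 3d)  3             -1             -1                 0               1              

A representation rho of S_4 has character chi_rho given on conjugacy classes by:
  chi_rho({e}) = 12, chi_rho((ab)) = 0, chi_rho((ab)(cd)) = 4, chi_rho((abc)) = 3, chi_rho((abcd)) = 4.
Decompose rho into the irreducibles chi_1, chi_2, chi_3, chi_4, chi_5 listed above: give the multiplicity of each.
Multiplicities: chi_1: 3, chi_2: 1, chi_3: 1, chi_4: 0, chi_5: 2.

Working: Use <chi_rho, chi> = (1/|G|) sum_C |C| * chi_rho(C) * conj(chi(C)) with |G| = 24 for each irreducible chi in the table:
  <chi_rho, chi_1> = (1/24)[1*(12)*conj(1) + 6*(0)*conj(1) + 3*(4)*conj(1) + 8*(3)*conj(1) + 6*(4)*conj(1)]
      = (1/24)[(12) + (0) + (12) + (24) + (24)] = 72/24 = 3
  <chi_rho, chi_2> = (1/24)[1*(12)*conj(1) + 6*(0)*conj(-1) + 3*(4)*conj(1) + 8*(3)*conj(1) + 6*(4)*conj(-1)]
      = (1/24)[(12) + (0) + (12) + (24) + (-24)] = 24/24 = 1
  <chi_rho, chi_3> = (1/24)[1*(12)*conj(2) + 6*(0)*conj(0) + 3*(4)*conj(2) + 8*(3)*conj(-1) + 6*(4)*conj(0)]
      = (1/24)[(24) + (0) + (24) + (-24) + (0)] = 24/24 = 1
  <chi_rho, chi_4> = (1/24)[1*(12)*conj(3) + 6*(0)*conj(1) + 3*(4)*conj(-1) + 8*(3)*conj(0) + 6*(4)*conj(-1)]
      = (1/24)[(36) + (0) + (-12) + (0) + (-24)] = 0/24 = 0
  <chi_rho, chi_5> = (1/24)[1*(12)*conj(3) + 6*(0)*conj(-1) + 3*(4)*conj(-1) + 8*(3)*conj(0) + 6*(4)*conj(1)]
      = (1/24)[(36) + (0) + (-12) + (0) + (24)] = 48/24 = 2
Dimension check: dim(rho) = sum (mult * dim) = 3*1 + 1*1 + 1*2 + 0*3 + 2*3 = 12 = chi_rho(e) = 12.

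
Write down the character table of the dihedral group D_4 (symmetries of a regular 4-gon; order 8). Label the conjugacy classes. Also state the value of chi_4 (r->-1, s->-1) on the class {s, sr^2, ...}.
Conjugacy classes: {e} of size 1, {r^2} of size 1, {r^1, r^3} of size 2, {s, sr^2, ...} of size 2, {sr, sr^3, ...} of size 2.
Character table:
  irrep \ class              {e} (size 1)  {r^2} (size 1)  {r^1, r^3} (size 2)  {s, sr^2, ...} (size 2)  {sr, sr^3, ...} (size 2)
  chi_1 (triv)               1             1               1                    1                        1                       
  chi_2 (sign: r->1, s->-1)  1             1               1                    -1                       -1                      
  chi_3 (r->-1, s->1)        1             1               -1                   1                        -1                      
  chi_4 (r->-1, s->-1)       1             1               -1                   -1                       1                       
  chi_5 (2d, j=1)            2             -2              0                    0                        0                       

Spot check: chi_4 (r->-1, s->-1) on {s, sr^2, ...} = -1.

Explanation: D_4 has order 2*4 = 8 with 5 conjugacy classes, hence 5 irreducibles. Sum of squared dims 1 + 1 + 1 + 1 + 4 = 8 = |G|. Linear characters come from the abelianisation; the 2-dimensional irreps have character r^k -> 2*cos(2*pi*j*k/4), reflections -> 0.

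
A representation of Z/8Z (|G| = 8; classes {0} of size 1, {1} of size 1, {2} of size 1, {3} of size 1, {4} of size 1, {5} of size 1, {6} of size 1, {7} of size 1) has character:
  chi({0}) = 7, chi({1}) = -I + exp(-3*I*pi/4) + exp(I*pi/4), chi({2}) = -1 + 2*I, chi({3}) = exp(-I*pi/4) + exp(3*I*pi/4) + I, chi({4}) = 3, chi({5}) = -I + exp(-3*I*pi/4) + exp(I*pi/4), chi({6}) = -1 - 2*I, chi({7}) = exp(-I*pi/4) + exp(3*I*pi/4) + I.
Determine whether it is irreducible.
Not irreducible (reducible): <chi, chi> = 9 > 1.

Explanation: <chi, chi> = (1/|G|) sum_C |C| * |chi(C)|^2 = (1/8)[1*|7|^2 + 1*|-I + exp(-3*I*pi/4) + exp(I*pi/4)|^2 + 1*|-1 + 2*I|^2 + 1*|exp(-I*pi/4) + exp(3*I*pi/4) + I|^2 + 1*|3|^2 + 1*|-I + exp(-3*I*pi/4) + exp(I*pi/4)|^2 + 1*|-1 - 2*I|^2 + 1*|exp(-I*pi/4) + exp(3*I*pi/4) + I|^2]
  = (1/8)[(49) + (1) + (5) + (1) + (9) + (1) + (5) + (1)] = 72/8 = 9.
(Exp terms are combined using exp(i*s)*conj(exp(i*t)) = exp(i*(s-t)), and sums of them are collapsed using the identity that for every m > 1 the m distinct m-th roots of unity sum to 0, e.g. 1 + exp(2*I*pi/3) + exp(-2*I*pi/3) = 0.)
A character is irreducible iff <chi, chi> = 1, so this representation is reducible.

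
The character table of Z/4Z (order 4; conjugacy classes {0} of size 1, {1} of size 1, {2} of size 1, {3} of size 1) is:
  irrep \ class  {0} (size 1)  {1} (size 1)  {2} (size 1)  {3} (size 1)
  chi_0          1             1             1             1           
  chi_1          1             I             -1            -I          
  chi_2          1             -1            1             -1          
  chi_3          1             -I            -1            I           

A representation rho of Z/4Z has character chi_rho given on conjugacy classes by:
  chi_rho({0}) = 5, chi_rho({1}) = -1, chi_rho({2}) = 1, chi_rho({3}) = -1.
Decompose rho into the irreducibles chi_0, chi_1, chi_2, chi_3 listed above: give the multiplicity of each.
Multiplicities: chi_0: 1, chi_1: 1, chi_2: 2, chi_3: 1.

Proof sketch: Use <chi_rho, chi> = (1/|G|) sum_C |C| * chi_rho(C) * conj(chi(C)) with |G| = 4 for each irreducible chi in the table:
  <chi_rho, chi_0> = (1/4)[1*(5)*conj(1) + 1*(-1)*conj(1) + 1*(1)*conj(1) + 1*(-1)*conj(1)]
      = (1/4)[(5) + (-1) + (1) + (-1)] = 4/4 = 1
  <chi_rho, chi_1> = (1/4)[1*(5)*conj(1) + 1*(-1)*conj(I) + 1*(1)*conj(-1) + 1*(-1)*conj(-I)]
      = (1/4)[(5) + (I) + (-1) + (-I)] = 4/4 = 1
  <chi_rho, chi_2> = (1/4)[1*(5)*conj(1) + 1*(-1)*conj(-1) + 1*(1)*conj(1) + 1*(-1)*conj(-1)]
      = (1/4)[(5) + (1) + (1) + (1)] = 8/4 = 2
  <chi_rho, chi_3> = (1/4)[1*(5)*conj(1) + 1*(-1)*conj(-I) + 1*(1)*conj(-1) + 1*(-1)*conj(I)]
      = (1/4)[(5) + (-I) + (-1) + (I)] = 4/4 = 1
(Exp terms are combined using exp(i*s)*conj(exp(i*t)) = exp(i*(s-t)), and sums of them are collapsed using the identity that for every m > 1 the m distinct m-th roots of unity sum to 0, e.g. 1 + exp(2*I*pi/3) + exp(-2*I*pi/3) = 0.)
Dimension check: dim(rho) = sum (mult * dim) = 1*1 + 1*1 + 2*1 + 1*1 = 5 = chi_rho(e) = 5.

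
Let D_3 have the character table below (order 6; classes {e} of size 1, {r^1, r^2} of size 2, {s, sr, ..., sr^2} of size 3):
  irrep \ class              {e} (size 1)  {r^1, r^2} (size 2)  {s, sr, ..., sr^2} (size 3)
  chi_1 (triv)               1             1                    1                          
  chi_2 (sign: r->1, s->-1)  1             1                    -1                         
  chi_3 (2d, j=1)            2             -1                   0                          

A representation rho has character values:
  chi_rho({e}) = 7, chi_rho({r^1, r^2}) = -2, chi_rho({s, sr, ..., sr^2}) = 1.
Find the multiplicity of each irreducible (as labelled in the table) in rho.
Multiplicities: chi_1: 1, chi_2: 0, chi_3: 3.

Derivation: Use <chi_rho, chi> = (1/|G|) sum_C |C| * chi_rho(C) * conj(chi(C)) with |G| = 6 for each irreducible chi in the table:
  <chi_rho, chi_1> = (1/6)[1*(7)*conj(1) + 2*(-2)*conj(1) + 3*(1)*conj(1)]
      = (1/6)[(7) + (-4) + (3)] = 6/6 = 1
  <chi_rho, chi_2> = (1/6)[1*(7)*conj(1) + 2*(-2)*conj(1) + 3*(1)*conj(-1)]
      = (1/6)[(7) + (-4) + (-3)] = 0/6 = 0
  <chi_rho, chi_3> = (1/6)[1*(7)*conj(2) + 2*(-2)*conj(-1) + 3*(1)*conj(0)]
      = (1/6)[(14) + (4) + (0)] = 18/6 = 3
Dimension check: dim(rho) = sum (mult * dim) = 1*1 + 0*1 + 3*2 = 7 = chi_rho(e) = 7.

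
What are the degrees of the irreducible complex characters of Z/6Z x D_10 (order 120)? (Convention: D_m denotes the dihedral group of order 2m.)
Dimensions: 1, 1, 1, 1, 1, 1, 1, 1, 1, 1, 1, 1, 1, 1, 1, 1, 1, 1, 1, 1, 1, 1, 1, 1, 2, 2, 2, 2, 2, 2, 2, 2, 2, 2, 2, 2, 2, 2, 2, 2, 2, 2, 2, 2, 2, 2, 2, 2

Why: There are 48 irreducibles (= number of conjugacy classes). Their dimensions d_i satisfy sum d_i^2 = |G| = 120: 1 + 1 + 1 + 1 + 1 + 1 + 1 + 1 + 1 + 1 + 1 + 1 + 1 + 1 + 1 + 1 + 1 + 1 + 1 + 1 + 1 + 1 + 1 + 1 + 4 + 4 + 4 + 4 + 4 + 4 + 4 + 4 + 4 + 4 + 4 + 4 + 4 + 4 + 4 + 4 + 4 + 4 + 4 + 4 + 4 + 4 + 4 + 4 = 120. (For the product with Z/6Z: each of the 6 1-dim characters of Z/6Z tensors with each irrep of D_10, giving 6 copies of each D_10-dimension.)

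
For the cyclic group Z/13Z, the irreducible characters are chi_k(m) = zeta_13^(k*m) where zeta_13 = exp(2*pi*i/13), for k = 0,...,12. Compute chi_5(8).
chi_5(8) = zeta_13^40 = exp(2*I*pi/13)

Explanation: chi_5(8) = zeta_13^(5*8) = zeta_13^40. Since zeta_13^13 = 1, this equals zeta_13^1 = exp(2*pi*i*1/13) = exp(2*I*pi/13).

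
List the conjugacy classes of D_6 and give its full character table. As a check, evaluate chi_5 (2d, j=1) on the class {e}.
Conjugacy classes: {e} of size 1, {r^3} of size 1, {r^1, r^5} of size 2, {r^2, r^4} of size 2, {s, sr^2, ...} of size 3, {sr, sr^3, ...} of size 3.
Character table:
  irrep \ class              {e} (size 1)  {r^3} (size 1)  {r^1, r^5} (size 2)  {r^2, r^4} (size 2)  {s, sr^2, ...} (size 3)  {sr, sr^3, ...} (size 3)
  chi_1 (triv)               1             1               1                    1                    1                        1                       
  chi_2 (sign: r->1, s->-1)  1             1               1                    1                    -1                       -1                      
  chi_3 (r->-1, s->1)        1             -1              -1                   1                    1                        -1                      
  chi_4 (r->-1, s->-1)       1             -1              -1                   1                    -1                       1                       
  chi_5 (2d, j=1)            2             -2              1                    -1                   0                        0                       
  chi_6 (2d, j=2)            2             2               -1                   -1                   0                        0                       

Spot check: chi_5 (2d, j=1) on {e} = 2.

D_6 has order 2*6 = 12 with 6 conjugacy classes, hence 6 irreducibles. Sum of squared dims 1 + 1 + 1 + 1 + 4 + 4 = 12 = |G|. Linear characters come from the abelianisation; the 2-dimensional irreps have character r^k -> 2*cos(2*pi*j*k/6), reflections -> 0.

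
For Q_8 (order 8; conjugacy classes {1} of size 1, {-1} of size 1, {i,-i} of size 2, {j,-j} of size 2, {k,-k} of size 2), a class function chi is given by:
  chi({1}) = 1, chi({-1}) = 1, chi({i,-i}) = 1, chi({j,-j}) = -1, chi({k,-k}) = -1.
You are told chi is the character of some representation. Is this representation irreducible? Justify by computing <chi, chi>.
Irreducible: <chi, chi> = 1.

Argument: <chi, chi> = (1/|G|) sum_C |C| * |chi(C)|^2 = (1/8)[1*|1|^2 + 1*|1|^2 + 2*|1|^2 + 2*|-1|^2 + 2*|-1|^2]
  = (1/8)[(1) + (1) + (2) + (2) + (2)] = 8/8 = 1.
A character is irreducible iff <chi, chi> = 1, so this representation is irreducible.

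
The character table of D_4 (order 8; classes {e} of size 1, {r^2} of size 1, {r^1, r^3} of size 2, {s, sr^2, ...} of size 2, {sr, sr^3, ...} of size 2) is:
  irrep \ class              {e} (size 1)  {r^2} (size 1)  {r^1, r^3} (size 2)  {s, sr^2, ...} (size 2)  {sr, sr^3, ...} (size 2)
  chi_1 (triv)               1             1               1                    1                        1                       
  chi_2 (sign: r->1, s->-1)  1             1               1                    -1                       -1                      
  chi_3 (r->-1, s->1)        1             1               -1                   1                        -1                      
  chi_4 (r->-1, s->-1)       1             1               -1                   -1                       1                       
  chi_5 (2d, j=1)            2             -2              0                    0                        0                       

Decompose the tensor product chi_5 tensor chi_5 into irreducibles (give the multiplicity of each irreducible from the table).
chi_5 tensor chi_5 = chi_1 + chi_2 + chi_3 + chi_4 (all other irreducibles have multiplicity 0).

Solution. The character of a tensor product is the pointwise product (chi_5 * chi_5)(C) = chi_5(C) * chi_5(C):
  {e}: (2)*(2), {r^2}: (-2)*(-2), {r^1, r^3}: (0)*(0), {s, sr^2, ...}: (0)*(0), {sr, sr^3, ...}: (0)*(0)
so (chi_5 * chi_5) takes values
  {e} -> 4, {r^2} -> 4, {r^1, r^3} -> 0, {s, sr^2, ...} -> 0, {sr, sr^3, ...} -> 0.
Now take the inner product of this character with each irreducible chi from the table, <chi_5*chi_5, chi> = (1/8) sum_C |C| (chi_5*chi_5)(C) conj(chi(C)):
  <chi_5*chi_5, chi_1> = (1/8)[1*(4)*conj(1) + 1*(4)*conj(1) + 2*(0)*conj(1) + 2*(0)*conj(1) + 2*(0)*conj(1)]
      = (1/8)[(4) + (4) + (0) + (0) + (0)] = 8/8 = 1
  <chi_5*chi_5, chi_2> = (1/8)[1*(4)*conj(1) + 1*(4)*conj(1) + 2*(0)*conj(1) + 2*(0)*conj(-1) + 2*(0)*conj(-1)]
      = (1/8)[(4) + (4) + (0) + (0) + (0)] = 8/8 = 1
  <chi_5*chi_5, chi_3> = (1/8)[1*(4)*conj(1) + 1*(4)*conj(1) + 2*(0)*conj(-1) + 2*(0)*conj(1) + 2*(0)*conj(-1)]
      = (1/8)[(4) + (4) + (0) + (0) + (0)] = 8/8 = 1
  <chi_5*chi_5, chi_4> = (1/8)[1*(4)*conj(1) + 1*(4)*conj(1) + 2*(0)*conj(-1) + 2*(0)*conj(-1) + 2*(0)*conj(1)]
      = (1/8)[(4) + (4) + (0) + (0) + (0)] = 8/8 = 1
  <chi_5*chi_5, chi_5> = (1/8)[1*(4)*conj(2) + 1*(4)*conj(-2) + 2*(0)*conj(0) + 2*(0)*conj(0) + 2*(0)*conj(0)]
      = (1/8)[(8) + (-8) + (0) + (0) + (0)] = 0/8 = 0
Hence the multiplicities are chi_1: 1, chi_2: 1, chi_3: 1, chi_4: 1. Dimension check: dim(chi_5)*dim(chi_5) = 2*2 = 4 and sum (mult * dim) = 1*1 + 1*1 + 1*1 + 1*1 = 4.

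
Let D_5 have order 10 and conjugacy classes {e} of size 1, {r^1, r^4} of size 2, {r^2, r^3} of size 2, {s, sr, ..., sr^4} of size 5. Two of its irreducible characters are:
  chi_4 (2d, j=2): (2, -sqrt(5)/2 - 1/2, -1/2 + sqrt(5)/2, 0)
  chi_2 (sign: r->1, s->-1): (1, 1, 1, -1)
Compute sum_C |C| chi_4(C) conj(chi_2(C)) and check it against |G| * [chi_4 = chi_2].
Sum = 0; so <chi_4, chi_2> = 0 (distinct irreducibles are orthogonal).

Explanation: Compute term by term over conjugacy classes (|C| * chi_4(C) * conj(chi_2(C))):
  1*(2)*conj(1) + 2*(-sqrt(5)/2 - 1/2)*conj(1) + 2*(-1/2 + sqrt(5)/2)*conj(1) + 5*(0)*conj(-1)
  = (2) + (-sqrt(5) - 1) + (-1 + sqrt(5)) + (0)
  = 0.
Dividing by |G| = 10 gives 0/10 = 0, matching the row-orthogonality relation <chi_4, chi_2> = [chi_4 = chi_2].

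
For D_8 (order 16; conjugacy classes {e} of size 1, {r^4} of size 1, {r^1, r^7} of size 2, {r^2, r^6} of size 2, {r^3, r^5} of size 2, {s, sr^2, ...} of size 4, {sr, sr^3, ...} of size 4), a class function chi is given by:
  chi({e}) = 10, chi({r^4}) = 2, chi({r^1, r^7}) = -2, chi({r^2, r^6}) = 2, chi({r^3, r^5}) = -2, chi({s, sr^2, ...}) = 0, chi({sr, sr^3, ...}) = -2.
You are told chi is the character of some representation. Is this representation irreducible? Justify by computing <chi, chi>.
Not irreducible (reducible): <chi, chi> = 9 > 1.

Why: <chi, chi> = (1/|G|) sum_C |C| * |chi(C)|^2 = (1/16)[1*|10|^2 + 1*|2|^2 + 2*|-2|^2 + 2*|2|^2 + 2*|-2|^2 + 4*|0|^2 + 4*|-2|^2]
  = (1/16)[(100) + (4) + (8) + (8) + (8) + (0) + (16)] = 144/16 = 9.
A character is irreducible iff <chi, chi> = 1, so this representation is reducible.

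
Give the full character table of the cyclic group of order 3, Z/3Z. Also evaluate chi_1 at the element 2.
Character table of Z/3Z (irreps indexed chi_0,...,chi_2 with chi_k(m) = zeta_3^(k*m), zeta_3 = exp(2*pi*i/3)):
  irrep \ class  {0} (size 1)  {1} (size 1)    {2} (size 1)  
  chi_0          1             1               1             
  chi_1          1             exp(2*I*pi/3)   exp(-2*I*pi/3)
  chi_2          1             exp(-2*I*pi/3)  exp(2*I*pi/3) 

Spot check: chi_1(2) = zeta_3^(1*2) = zeta_3^2 = exp(-2*I*pi/3).

Argument: Z/3Z is abelian, so all 3 irreducible complex representations are 1-dimensional. They are given by chi_k(m) = zeta_3^(k*m) for k = 0,...,2. Row orthogonality: sum_m chi_k(m) conj(chi_l(m)) = 3 * [k = l].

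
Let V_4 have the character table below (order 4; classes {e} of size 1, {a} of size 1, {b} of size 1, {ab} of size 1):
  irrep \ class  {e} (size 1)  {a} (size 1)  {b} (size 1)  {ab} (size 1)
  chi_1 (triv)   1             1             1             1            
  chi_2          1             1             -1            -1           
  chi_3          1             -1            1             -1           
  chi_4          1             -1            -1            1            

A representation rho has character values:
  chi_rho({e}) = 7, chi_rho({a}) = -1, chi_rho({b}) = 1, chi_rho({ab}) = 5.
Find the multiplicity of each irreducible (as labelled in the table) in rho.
Multiplicities: chi_1: 3, chi_2: 0, chi_3: 1, chi_4: 3.

Use <chi_rho, chi> = (1/|G|) sum_C |C| * chi_rho(C) * conj(chi(C)) with |G| = 4 for each irreducible chi in the table:
  <chi_rho, chi_1> = (1/4)[1*(7)*conj(1) + 1*(-1)*conj(1) + 1*(1)*conj(1) + 1*(5)*conj(1)]
      = (1/4)[(7) + (-1) + (1) + (5)] = 12/4 = 3
  <chi_rho, chi_2> = (1/4)[1*(7)*conj(1) + 1*(-1)*conj(1) + 1*(1)*conj(-1) + 1*(5)*conj(-1)]
      = (1/4)[(7) + (-1) + (-1) + (-5)] = 0/4 = 0
  <chi_rho, chi_3> = (1/4)[1*(7)*conj(1) + 1*(-1)*conj(-1) + 1*(1)*conj(1) + 1*(5)*conj(-1)]
      = (1/4)[(7) + (1) + (1) + (-5)] = 4/4 = 1
  <chi_rho, chi_4> = (1/4)[1*(7)*conj(1) + 1*(-1)*conj(-1) + 1*(1)*conj(-1) + 1*(5)*conj(1)]
      = (1/4)[(7) + (1) + (-1) + (5)] = 12/4 = 3
Dimension check: dim(rho) = sum (mult * dim) = 3*1 + 0*1 + 1*1 + 3*1 = 7 = chi_rho(e) = 7.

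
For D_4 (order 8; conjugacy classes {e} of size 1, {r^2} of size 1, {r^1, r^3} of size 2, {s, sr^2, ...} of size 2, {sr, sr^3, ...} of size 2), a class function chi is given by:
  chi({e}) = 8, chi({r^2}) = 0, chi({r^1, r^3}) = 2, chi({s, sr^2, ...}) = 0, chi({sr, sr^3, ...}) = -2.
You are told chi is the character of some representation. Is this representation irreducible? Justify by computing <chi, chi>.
Not irreducible (reducible): <chi, chi> = 10 > 1.

Details: <chi, chi> = (1/|G|) sum_C |C| * |chi(C)|^2 = (1/8)[1*|8|^2 + 1*|0|^2 + 2*|2|^2 + 2*|0|^2 + 2*|-2|^2]
  = (1/8)[(64) + (0) + (8) + (0) + (8)] = 80/8 = 10.
A character is irreducible iff <chi, chi> = 1, so this representation is reducible.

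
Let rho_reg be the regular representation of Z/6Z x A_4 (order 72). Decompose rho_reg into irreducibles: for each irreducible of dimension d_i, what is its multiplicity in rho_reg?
Each irreducible V_i of dimension d_i appears with multiplicity d_i, i.e. rho_reg = (direct sum over all irreducibles V_i) d_i V_i. The irreducible dimensions for Z/6Z x A_4 are 1, 1, 1, 1, 1, 1, 1, 1, 1, 1, 1, 1, 1, 1, 1, 1, 1, 1, 3, 3, 3, 3, 3, 3: 18 irreducibles of dimension 1, each with multiplicity 1; 6 irreducibles of dimension 3, each with multiplicity 3. Total dimension 18*1*1 + 6*3*3 = 72 = |G|.

Derivation: General theorem: in the regular representation of a finite group G, each irreducible appears with multiplicity equal to its dimension. Check: dim(rho_reg) = sum d_i^2 = 1 + 1 + 1 + 1 + 1 + 1 + 1 + 1 + 1 + 1 + 1 + 1 + 1 + 1 + 1 + 1 + 1 + 1 + 9 + 9 + 9 + 9 + 9 + 9 = 72 = |G|.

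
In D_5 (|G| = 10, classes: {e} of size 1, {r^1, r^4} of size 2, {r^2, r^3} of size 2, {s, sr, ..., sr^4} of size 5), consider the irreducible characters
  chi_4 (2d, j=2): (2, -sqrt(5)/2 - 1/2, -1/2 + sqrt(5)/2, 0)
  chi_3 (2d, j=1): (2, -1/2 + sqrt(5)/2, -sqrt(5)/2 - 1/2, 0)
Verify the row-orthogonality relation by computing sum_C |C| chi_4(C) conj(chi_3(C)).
Sum = 0; so <chi_4, chi_3> = 0 (distinct irreducibles are orthogonal).

Justification: Compute term by term over conjugacy classes (|C| * chi_4(C) * conj(chi_3(C))):
  1*(2)*conj(2) + 2*(-sqrt(5)/2 - 1/2)*conj(-1/2 + sqrt(5)/2) + 2*(-1/2 + sqrt(5)/2)*conj(-sqrt(5)/2 - 1/2) + 5*(0)*conj(0)
  = (4) + (-2) + (-2) + (0)
  = 0.
Dividing by |G| = 10 gives 0/10 = 0, matching the row-orthogonality relation <chi_4, chi_3> = [chi_4 = chi_3].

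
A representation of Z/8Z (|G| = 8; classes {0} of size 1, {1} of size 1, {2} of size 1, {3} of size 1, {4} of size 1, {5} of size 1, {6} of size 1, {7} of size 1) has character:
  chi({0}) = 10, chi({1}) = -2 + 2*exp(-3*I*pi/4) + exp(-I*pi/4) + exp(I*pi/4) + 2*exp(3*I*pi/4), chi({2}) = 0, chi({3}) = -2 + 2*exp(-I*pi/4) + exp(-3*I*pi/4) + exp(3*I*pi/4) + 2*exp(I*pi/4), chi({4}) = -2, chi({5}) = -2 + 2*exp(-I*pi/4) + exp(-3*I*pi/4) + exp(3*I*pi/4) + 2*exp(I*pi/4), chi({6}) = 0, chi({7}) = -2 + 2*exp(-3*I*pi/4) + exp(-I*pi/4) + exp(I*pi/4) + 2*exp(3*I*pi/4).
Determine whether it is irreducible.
Not irreducible (reducible): <chi, chi> = 16 > 1.

Details: <chi, chi> = (1/|G|) sum_C |C| * |chi(C)|^2 = (1/8)[1*|10|^2 + 1*|-2 + 2*exp(-3*I*pi/4) + exp(-I*pi/4) + exp(I*pi/4) + 2*exp(3*I*pi/4)|^2 + 1*|0|^2 + 1*|-2 + 2*exp(-I*pi/4) + exp(-3*I*pi/4) + exp(3*I*pi/4) + 2*exp(I*pi/4)|^2 + 1*|-2|^2 + 1*|-2 + 2*exp(-I*pi/4) + exp(-3*I*pi/4) + exp(3*I*pi/4) + 2*exp(I*pi/4)|^2 + 1*|0|^2 + 1*|-2 + 2*exp(-3*I*pi/4) + exp(-I*pi/4) + exp(I*pi/4) + 2*exp(3*I*pi/4)|^2]
  = (1/8)[(100) + (6 - 8*exp(3*I*pi/4) - 4*exp(I*pi/4) - 4*exp(-I*pi/4) - 8*exp(-3*I*pi/4)) + (0) + (6 - 8*exp(I*pi/4) - 4*exp(3*I*pi/4) - 4*exp(-3*I*pi/4) - 8*exp(-I*pi/4)) + (4) + (6 - 8*exp(I*pi/4) - 4*exp(3*I*pi/4) - 4*exp(-3*I*pi/4) - 8*exp(-I*pi/4)) + (0) + (6 - 8*exp(3*I*pi/4) - 4*exp(I*pi/4) - 4*exp(-I*pi/4) - 8*exp(-3*I*pi/4))] = 128/8 = 16.
(Exp terms are combined using exp(i*s)*conj(exp(i*t)) = exp(i*(s-t)), and sums of them are collapsed using the identity that for every m > 1 the m distinct m-th roots of unity sum to 0, e.g. 1 + exp(2*I*pi/3) + exp(-2*I*pi/3) = 0.)
A character is irreducible iff <chi, chi> = 1, so this representation is reducible.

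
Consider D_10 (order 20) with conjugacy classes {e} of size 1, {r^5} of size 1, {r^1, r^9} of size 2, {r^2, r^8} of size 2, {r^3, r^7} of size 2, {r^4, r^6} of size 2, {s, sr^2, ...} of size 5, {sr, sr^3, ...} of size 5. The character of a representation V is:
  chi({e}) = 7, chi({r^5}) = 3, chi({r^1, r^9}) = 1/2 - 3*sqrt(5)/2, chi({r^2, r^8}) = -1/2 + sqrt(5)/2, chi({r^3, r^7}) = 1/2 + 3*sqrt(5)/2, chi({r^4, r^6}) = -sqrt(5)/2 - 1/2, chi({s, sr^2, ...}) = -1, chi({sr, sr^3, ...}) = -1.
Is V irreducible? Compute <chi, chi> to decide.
Not irreducible (reducible): <chi, chi> = 6 > 1.

Justification: <chi, chi> = (1/|G|) sum_C |C| * |chi(C)|^2 = (1/20)[1*|7|^2 + 1*|3|^2 + 2*|1/2 - 3*sqrt(5)/2|^2 + 2*|-1/2 + sqrt(5)/2|^2 + 2*|1/2 + 3*sqrt(5)/2|^2 + 2*|-sqrt(5)/2 - 1/2|^2 + 5*|-1|^2 + 5*|-1|^2]
  = (1/20)[(49) + (9) + (23 - 3*sqrt(5)) + (3 - sqrt(5)) + (3*sqrt(5) + 23) + (sqrt(5) + 3) + (5) + (5)] = 120/20 = 6.
A character is irreducible iff <chi, chi> = 1, so this representation is reducible.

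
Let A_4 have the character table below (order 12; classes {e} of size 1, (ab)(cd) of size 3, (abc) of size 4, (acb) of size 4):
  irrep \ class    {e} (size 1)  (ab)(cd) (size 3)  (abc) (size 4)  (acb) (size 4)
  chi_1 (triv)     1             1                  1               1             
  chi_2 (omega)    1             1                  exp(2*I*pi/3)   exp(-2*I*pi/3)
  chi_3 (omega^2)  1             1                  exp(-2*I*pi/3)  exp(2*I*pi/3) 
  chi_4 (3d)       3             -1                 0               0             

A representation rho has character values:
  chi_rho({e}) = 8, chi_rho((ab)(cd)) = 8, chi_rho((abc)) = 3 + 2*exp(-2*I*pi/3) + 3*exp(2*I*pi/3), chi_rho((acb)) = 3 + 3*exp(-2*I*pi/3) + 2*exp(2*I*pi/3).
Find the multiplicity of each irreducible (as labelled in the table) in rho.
Multiplicities: chi_1: 3, chi_2: 3, chi_3: 2, chi_4: 0.

Proof sketch: Use <chi_rho, chi> = (1/|G|) sum_C |C| * chi_rho(C) * conj(chi(C)) with |G| = 12 for each irreducible chi in the table:
  <chi_rho, chi_1> = (1/12)[1*(8)*conj(1) + 3*(8)*conj(1) + 4*(3 + 2*exp(-2*I*pi/3) + 3*exp(2*I*pi/3))*conj(1) + 4*(3 + 3*exp(-2*I*pi/3) + 2*exp(2*I*pi/3))*conj(1)]
      = (1/12)[(8) + (24) + (12 + 8*exp(-2*I*pi/3) + 12*exp(2*I*pi/3)) + (12 + 12*exp(-2*I*pi/3) + 8*exp(2*I*pi/3))] = 36/12 = 3
  <chi_rho, chi_2> = (1/12)[1*(8)*conj(1) + 3*(8)*conj(1) + 4*(3 + 2*exp(-2*I*pi/3) + 3*exp(2*I*pi/3))*conj(exp(2*I*pi/3)) + 4*(3 + 3*exp(-2*I*pi/3) + 2*exp(2*I*pi/3))*conj(exp(-2*I*pi/3))]
      = (1/12)[(8) + (24) + (12 + 12*exp(-2*I*pi/3) + 8*exp(2*I*pi/3)) + (12 + 8*exp(-2*I*pi/3) + 12*exp(2*I*pi/3))] = 36/12 = 3
  <chi_rho, chi_3> = (1/12)[1*(8)*conj(1) + 3*(8)*conj(1) + 4*(3 + 2*exp(-2*I*pi/3) + 3*exp(2*I*pi/3))*conj(exp(-2*I*pi/3)) + 4*(3 + 3*exp(-2*I*pi/3) + 2*exp(2*I*pi/3))*conj(exp(2*I*pi/3))]
      = (1/12)[(8) + (24) + (-4) + (-4)] = 24/12 = 2
  <chi_rho, chi_4> = (1/12)[1*(8)*conj(3) + 3*(8)*conj(-1) + 4*(3 + 2*exp(-2*I*pi/3) + 3*exp(2*I*pi/3))*conj(0) + 4*(3 + 3*exp(-2*I*pi/3) + 2*exp(2*I*pi/3))*conj(0)]
      = (1/12)[(24) + (-24) + (0) + (0)] = 0/12 = 0
(Exp terms are combined using exp(i*s)*conj(exp(i*t)) = exp(i*(s-t)), and sums of them are collapsed using the identity that for every m > 1 the m distinct m-th roots of unity sum to 0, e.g. 1 + exp(2*I*pi/3) + exp(-2*I*pi/3) = 0.)
Dimension check: dim(rho) = sum (mult * dim) = 3*1 + 3*1 + 2*1 + 0*3 = 8 = chi_rho(e) = 8.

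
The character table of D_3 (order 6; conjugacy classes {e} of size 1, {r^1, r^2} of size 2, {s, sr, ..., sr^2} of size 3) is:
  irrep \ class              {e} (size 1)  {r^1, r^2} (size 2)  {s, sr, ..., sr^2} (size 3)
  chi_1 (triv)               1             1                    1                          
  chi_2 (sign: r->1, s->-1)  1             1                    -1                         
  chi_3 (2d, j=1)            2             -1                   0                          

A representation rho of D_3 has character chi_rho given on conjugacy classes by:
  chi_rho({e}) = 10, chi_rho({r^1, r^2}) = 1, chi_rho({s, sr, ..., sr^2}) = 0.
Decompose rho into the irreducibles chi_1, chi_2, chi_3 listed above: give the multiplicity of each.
Multiplicities: chi_1: 2, chi_2: 2, chi_3: 3.

Reasoning: Use <chi_rho, chi> = (1/|G|) sum_C |C| * chi_rho(C) * conj(chi(C)) with |G| = 6 for each irreducible chi in the table:
  <chi_rho, chi_1> = (1/6)[1*(10)*conj(1) + 2*(1)*conj(1) + 3*(0)*conj(1)]
      = (1/6)[(10) + (2) + (0)] = 12/6 = 2
  <chi_rho, chi_2> = (1/6)[1*(10)*conj(1) + 2*(1)*conj(1) + 3*(0)*conj(-1)]
      = (1/6)[(10) + (2) + (0)] = 12/6 = 2
  <chi_rho, chi_3> = (1/6)[1*(10)*conj(2) + 2*(1)*conj(-1) + 3*(0)*conj(0)]
      = (1/6)[(20) + (-2) + (0)] = 18/6 = 3
Dimension check: dim(rho) = sum (mult * dim) = 2*1 + 2*1 + 3*2 = 10 = chi_rho(e) = 10.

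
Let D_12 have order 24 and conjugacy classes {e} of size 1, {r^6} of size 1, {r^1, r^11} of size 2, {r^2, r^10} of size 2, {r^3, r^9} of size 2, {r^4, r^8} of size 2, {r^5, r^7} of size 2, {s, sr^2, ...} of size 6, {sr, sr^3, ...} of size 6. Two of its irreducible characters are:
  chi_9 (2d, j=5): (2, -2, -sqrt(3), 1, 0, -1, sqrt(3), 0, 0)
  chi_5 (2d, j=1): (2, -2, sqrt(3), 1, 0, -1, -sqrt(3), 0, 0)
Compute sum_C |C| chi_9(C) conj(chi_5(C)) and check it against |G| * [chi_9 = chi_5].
Sum = 0; so <chi_9, chi_5> = 0 (distinct irreducibles are orthogonal).

Proof sketch: Compute term by term over conjugacy classes (|C| * chi_9(C) * conj(chi_5(C))):
  1*(2)*conj(2) + 1*(-2)*conj(-2) + 2*(-sqrt(3))*conj(sqrt(3)) + 2*(1)*conj(1) + 2*(0)*conj(0) + 2*(-1)*conj(-1) + 2*(sqrt(3))*conj(-sqrt(3)) + 6*(0)*conj(0) + 6*(0)*conj(0)
  = (4) + (4) + (-6) + (2) + (0) + (2) + (-6) + (0) + (0)
  = 0.
Dividing by |G| = 24 gives 0/24 = 0, matching the row-orthogonality relation <chi_9, chi_5> = [chi_9 = chi_5].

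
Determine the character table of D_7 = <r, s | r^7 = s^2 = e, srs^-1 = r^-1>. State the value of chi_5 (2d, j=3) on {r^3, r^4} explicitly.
Conjugacy classes: {e} of size 1, {r^1, r^6} of size 2, {r^2, r^5} of size 2, {r^3, r^4} of size 2, {s, sr, ..., sr^6} of size 7.
Character table:
  irrep \ class              {e} (size 1)  {r^1, r^6} (size 2)  {r^2, r^5} (size 2)  {r^3, r^4} (size 2)  {s, sr, ..., sr^6} (size 7)
  chi_1 (triv)               1             1                    1                    1                    1                          
  chi_2 (sign: r->1, s->-1)  1             1                    1                    1                    -1                         
  chi_3 (2d, j=1)            2             2*cos(2*pi/7)        -2*cos(3*pi/7)       -2*cos(pi/7)         0                          
  chi_4 (2d, j=2)            2             -2*cos(3*pi/7)       -2*cos(pi/7)         2*cos(2*pi/7)        0                          
  chi_5 (2d, j=3)            2             -2*cos(pi/7)         2*cos(2*pi/7)        -2*cos(3*pi/7)       0                          

Spot check: chi_5 (2d, j=3) on {r^3, r^4} = -2*cos(3*pi/7).

Details: D_7 has order 2*7 = 14 with 5 conjugacy classes, hence 5 irreducibles. Sum of squared dims 1 + 1 + 4 + 4 + 4 = 14 = |G|. Linear characters come from the abelianisation; the 2-dimensional irreps have character r^k -> 2*cos(2*pi*j*k/7), reflections -> 0.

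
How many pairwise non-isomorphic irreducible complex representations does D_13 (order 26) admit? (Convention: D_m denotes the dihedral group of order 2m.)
8

Details: The number of irreducible complex representations of a finite group equals its number of conjugacy classes. D_13 has 8 conjugacy classes ((n+3)/2 for n odd), so D_13 (order 26) has exactly 8 irreducible complex representations.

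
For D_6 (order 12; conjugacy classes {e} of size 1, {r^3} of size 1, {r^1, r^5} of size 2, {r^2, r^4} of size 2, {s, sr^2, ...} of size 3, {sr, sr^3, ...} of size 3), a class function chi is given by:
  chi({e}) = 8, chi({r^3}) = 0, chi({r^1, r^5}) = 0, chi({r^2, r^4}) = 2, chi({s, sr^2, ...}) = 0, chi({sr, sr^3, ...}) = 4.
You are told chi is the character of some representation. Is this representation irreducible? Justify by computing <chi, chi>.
Not irreducible (reducible): <chi, chi> = 10 > 1.

Derivation: <chi, chi> = (1/|G|) sum_C |C| * |chi(C)|^2 = (1/12)[1*|8|^2 + 1*|0|^2 + 2*|0|^2 + 2*|2|^2 + 3*|0|^2 + 3*|4|^2]
  = (1/12)[(64) + (0) + (0) + (8) + (0) + (48)] = 120/12 = 10.
A character is irreducible iff <chi, chi> = 1, so this representation is reducible.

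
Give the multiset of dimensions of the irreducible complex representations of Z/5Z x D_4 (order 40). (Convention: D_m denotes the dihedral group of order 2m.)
Dimensions: 1, 1, 1, 1, 1, 1, 1, 1, 1, 1, 1, 1, 1, 1, 1, 1, 1, 1, 1, 1, 2, 2, 2, 2, 2

Solution. There are 25 irreducibles (= number of conjugacy classes). Their dimensions d_i satisfy sum d_i^2 = |G| = 40: 1 + 1 + 1 + 1 + 1 + 1 + 1 + 1 + 1 + 1 + 1 + 1 + 1 + 1 + 1 + 1 + 1 + 1 + 1 + 1 + 4 + 4 + 4 + 4 + 4 = 40. (For the product with Z/5Z: each of the 5 1-dim characters of Z/5Z tensors with each irrep of D_4, giving 5 copies of each D_4-dimension.)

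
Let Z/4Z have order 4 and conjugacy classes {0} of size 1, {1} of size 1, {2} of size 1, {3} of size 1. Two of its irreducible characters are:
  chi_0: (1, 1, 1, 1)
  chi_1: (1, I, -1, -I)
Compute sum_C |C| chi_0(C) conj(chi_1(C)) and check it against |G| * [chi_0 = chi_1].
Sum = 0; so <chi_0, chi_1> = 0 (distinct irreducibles are orthogonal).

Details: Compute term by term over conjugacy classes (|C| * chi_0(C) * conj(chi_1(C))):
  1*(1)*conj(1) + 1*(1)*conj(I) + 1*(1)*conj(-1) + 1*(1)*conj(-I)
  = (1) + (-I) + (-1) + (I)
  = 0.
(Exp terms are combined using exp(i*s)*conj(exp(i*t)) = exp(i*(s-t)), and sums of them are collapsed using the identity that for every m > 1 the m distinct m-th roots of unity sum to 0, e.g. 1 + exp(2*I*pi/3) + exp(-2*I*pi/3) = 0.)
Dividing by |G| = 4 gives 0/4 = 0, matching the row-orthogonality relation <chi_0, chi_1> = [chi_0 = chi_1].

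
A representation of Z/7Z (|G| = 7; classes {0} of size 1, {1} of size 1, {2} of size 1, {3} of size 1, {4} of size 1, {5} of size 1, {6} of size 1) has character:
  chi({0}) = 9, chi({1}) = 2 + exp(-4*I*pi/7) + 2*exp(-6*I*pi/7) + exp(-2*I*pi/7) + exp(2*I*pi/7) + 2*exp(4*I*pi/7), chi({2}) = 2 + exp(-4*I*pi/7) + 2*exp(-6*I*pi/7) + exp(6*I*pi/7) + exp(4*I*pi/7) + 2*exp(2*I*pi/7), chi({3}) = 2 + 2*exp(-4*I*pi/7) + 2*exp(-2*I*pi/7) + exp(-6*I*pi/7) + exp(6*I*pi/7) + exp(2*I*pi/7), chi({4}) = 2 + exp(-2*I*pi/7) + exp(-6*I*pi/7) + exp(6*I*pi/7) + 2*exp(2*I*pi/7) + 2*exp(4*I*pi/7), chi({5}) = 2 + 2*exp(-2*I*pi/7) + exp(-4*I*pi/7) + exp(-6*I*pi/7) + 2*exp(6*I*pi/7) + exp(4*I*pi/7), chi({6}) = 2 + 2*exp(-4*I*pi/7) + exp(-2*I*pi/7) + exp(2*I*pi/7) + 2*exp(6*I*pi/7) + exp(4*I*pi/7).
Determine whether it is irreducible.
Not irreducible (reducible): <chi, chi> = 15 > 1.

Justification: <chi, chi> = (1/|G|) sum_C |C| * |chi(C)|^2 = (1/7)[1*|9|^2 + 1*|2 + exp(-4*I*pi/7) + 2*exp(-6*I*pi/7) + exp(-2*I*pi/7) + exp(2*I*pi/7) + 2*exp(4*I*pi/7)|^2 + 1*|2 + exp(-4*I*pi/7) + 2*exp(-6*I*pi/7) + exp(6*I*pi/7) + exp(4*I*pi/7) + 2*exp(2*I*pi/7)|^2 + 1*|2 + 2*exp(-4*I*pi/7) + 2*exp(-2*I*pi/7) + exp(-6*I*pi/7) + exp(6*I*pi/7) + exp(2*I*pi/7)|^2 + 1*|2 + exp(-2*I*pi/7) + exp(-6*I*pi/7) + exp(6*I*pi/7) + 2*exp(2*I*pi/7) + 2*exp(4*I*pi/7)|^2 + 1*|2 + 2*exp(-2*I*pi/7) + exp(-4*I*pi/7) + exp(-6*I*pi/7) + 2*exp(6*I*pi/7) + exp(4*I*pi/7)|^2 + 1*|2 + 2*exp(-4*I*pi/7) + exp(-2*I*pi/7) + exp(2*I*pi/7) + 2*exp(6*I*pi/7) + exp(4*I*pi/7)|^2]
  = (1/7)[(81) + (15 + 13*exp(-4*I*pi/7) + 9*exp(-2*I*pi/7) + 11*exp(-6*I*pi/7) + 11*exp(6*I*pi/7) + 9*exp(2*I*pi/7) + 13*exp(4*I*pi/7)) + (15 + 9*exp(-4*I*pi/7) + 11*exp(-2*I*pi/7) + 13*exp(-6*I*pi/7) + 13*exp(6*I*pi/7) + 11*exp(2*I*pi/7) + 9*exp(4*I*pi/7)) + (15 + 11*exp(-4*I*pi/7) + 13*exp(-2*I*pi/7) + 9*exp(-6*I*pi/7) + 9*exp(6*I*pi/7) + 13*exp(2*I*pi/7) + 11*exp(4*I*pi/7)) + (15 + 11*exp(-4*I*pi/7) + 13*exp(-2*I*pi/7) + 9*exp(-6*I*pi/7) + 9*exp(6*I*pi/7) + 13*exp(2*I*pi/7) + 11*exp(4*I*pi/7)) + (15 + 9*exp(-4*I*pi/7) + 11*exp(-2*I*pi/7) + 13*exp(-6*I*pi/7) + 13*exp(6*I*pi/7) + 11*exp(2*I*pi/7) + 9*exp(4*I*pi/7)) + (15 + 13*exp(-4*I*pi/7) + 9*exp(-2*I*pi/7) + 11*exp(-6*I*pi/7) + 11*exp(6*I*pi/7) + 9*exp(2*I*pi/7) + 13*exp(4*I*pi/7))] = 105/7 = 15.
(Exp terms are combined using exp(i*s)*conj(exp(i*t)) = exp(i*(s-t)), and sums of them are collapsed using the identity that for every m > 1 the m distinct m-th roots of unity sum to 0, e.g. 1 + exp(2*I*pi/3) + exp(-2*I*pi/3) = 0.)
A character is irreducible iff <chi, chi> = 1, so this representation is reducible.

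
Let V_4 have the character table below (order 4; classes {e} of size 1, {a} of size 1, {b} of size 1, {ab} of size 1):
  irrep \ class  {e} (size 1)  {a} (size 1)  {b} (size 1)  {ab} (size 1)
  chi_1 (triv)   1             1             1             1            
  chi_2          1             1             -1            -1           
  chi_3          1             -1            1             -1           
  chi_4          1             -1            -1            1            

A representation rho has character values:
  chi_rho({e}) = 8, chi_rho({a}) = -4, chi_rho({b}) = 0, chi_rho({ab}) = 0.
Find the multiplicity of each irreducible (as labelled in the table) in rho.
Multiplicities: chi_1: 1, chi_2: 1, chi_3: 3, chi_4: 3.

Proof sketch: Use <chi_rho, chi> = (1/|G|) sum_C |C| * chi_rho(C) * conj(chi(C)) with |G| = 4 for each irreducible chi in the table:
  <chi_rho, chi_1> = (1/4)[1*(8)*conj(1) + 1*(-4)*conj(1) + 1*(0)*conj(1) + 1*(0)*conj(1)]
      = (1/4)[(8) + (-4) + (0) + (0)] = 4/4 = 1
  <chi_rho, chi_2> = (1/4)[1*(8)*conj(1) + 1*(-4)*conj(1) + 1*(0)*conj(-1) + 1*(0)*conj(-1)]
      = (1/4)[(8) + (-4) + (0) + (0)] = 4/4 = 1
  <chi_rho, chi_3> = (1/4)[1*(8)*conj(1) + 1*(-4)*conj(-1) + 1*(0)*conj(1) + 1*(0)*conj(-1)]
      = (1/4)[(8) + (4) + (0) + (0)] = 12/4 = 3
  <chi_rho, chi_4> = (1/4)[1*(8)*conj(1) + 1*(-4)*conj(-1) + 1*(0)*conj(-1) + 1*(0)*conj(1)]
      = (1/4)[(8) + (4) + (0) + (0)] = 12/4 = 3
Dimension check: dim(rho) = sum (mult * dim) = 1*1 + 1*1 + 3*1 + 3*1 = 8 = chi_rho(e) = 8.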